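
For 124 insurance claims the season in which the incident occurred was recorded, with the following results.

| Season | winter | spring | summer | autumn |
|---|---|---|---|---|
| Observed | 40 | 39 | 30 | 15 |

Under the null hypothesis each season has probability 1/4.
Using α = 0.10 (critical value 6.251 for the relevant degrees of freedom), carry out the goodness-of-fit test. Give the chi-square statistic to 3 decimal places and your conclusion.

12.968; reject

Expected count for each of the 4 categories: 124/4 = 31.
winter: (40 − 31)²/31 = 81/31 = 2.6129
spring: (39 − 31)²/31 = 64/31 = 2.0645
summer: (30 − 31)²/31 = 1/31 = 0.0323
autumn: (15 − 31)²/31 = 256/31 = 8.2581
Sum = 12.968
df = 3. Since 12.968 > 6.251, we reject H₀.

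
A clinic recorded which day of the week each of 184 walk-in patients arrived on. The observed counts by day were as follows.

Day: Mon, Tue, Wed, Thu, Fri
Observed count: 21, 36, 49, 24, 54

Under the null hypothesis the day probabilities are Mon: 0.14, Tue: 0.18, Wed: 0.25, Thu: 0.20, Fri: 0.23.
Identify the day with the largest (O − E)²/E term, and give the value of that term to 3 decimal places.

Thu, 4.452

Expected counts E_i = n·p_i: 184×0.14 = 25.76, 184×0.18 = 33.12, 184×0.25 = 46, 184×0.20 = 36.8, 184×0.23 = 42.32.
Mon: (21 − 25.76)²/25.76 = 22.6576/25.76 = 0.8796
Tue: (36 − 33.12)²/33.12 = 8.2944/33.12 = 0.2504
Wed: (49 − 46)²/46 = 9/46 = 0.1957
Thu: (24 − 36.8)²/36.8 = 163.84/36.8 = 4.4522
Fri: (54 − 42.32)²/42.32 = 136.4224/42.32 = 3.2236
The largest term is for Thu: 4.452.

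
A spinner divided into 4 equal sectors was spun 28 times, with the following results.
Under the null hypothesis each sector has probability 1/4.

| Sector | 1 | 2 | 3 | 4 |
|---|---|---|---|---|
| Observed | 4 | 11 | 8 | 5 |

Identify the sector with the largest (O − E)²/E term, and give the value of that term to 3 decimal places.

Expected count for each of the 4 categories: 28/4 = 7.
χ² = (4−7)²/7 + (11−7)²/7 + (8−7)²/7 + (5−7)²/7
   = 1.2857 + 2.2857 + 0.1429 + 0.5714
The largest term is for 2: 2.286.

2, 2.286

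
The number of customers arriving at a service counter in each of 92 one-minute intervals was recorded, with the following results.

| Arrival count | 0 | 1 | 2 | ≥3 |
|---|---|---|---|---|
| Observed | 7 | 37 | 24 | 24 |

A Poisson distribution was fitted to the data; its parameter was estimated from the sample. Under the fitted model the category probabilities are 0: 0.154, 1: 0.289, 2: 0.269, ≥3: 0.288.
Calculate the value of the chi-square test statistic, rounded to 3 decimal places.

7.962

Expected counts E_i = n·p_i: 92×0.154 = 14.168, 92×0.289 = 26.588, 92×0.269 = 24.748, 92×0.288 = 26.496.
0: (7 − 14.168)²/14.168 = 51.380224/14.168 = 3.6265
1: (37 − 26.588)²/26.588 = 108.409744/26.588 = 4.0774
2: (24 − 24.748)²/24.748 = 0.559504/24.748 = 0.0226
≥3: (24 − 26.496)²/26.496 = 6.230016/26.496 = 0.2351
Sum = 7.962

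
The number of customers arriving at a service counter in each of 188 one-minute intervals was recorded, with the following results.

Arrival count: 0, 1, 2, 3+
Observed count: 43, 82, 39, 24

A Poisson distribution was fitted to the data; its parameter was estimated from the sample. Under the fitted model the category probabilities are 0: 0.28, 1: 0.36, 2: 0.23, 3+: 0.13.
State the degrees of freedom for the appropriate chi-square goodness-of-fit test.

2

There are k = 4 categories and 1 parameter estimated from the data, so df = 4 − 1 − 1 = 2.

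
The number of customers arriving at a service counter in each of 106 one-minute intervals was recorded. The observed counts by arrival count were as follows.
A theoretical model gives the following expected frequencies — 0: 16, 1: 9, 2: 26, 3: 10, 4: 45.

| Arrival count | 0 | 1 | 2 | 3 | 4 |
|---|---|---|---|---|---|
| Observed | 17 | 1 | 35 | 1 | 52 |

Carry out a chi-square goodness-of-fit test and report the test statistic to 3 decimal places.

0: (17 − 16)²/16 = 1/16 = 0.0625
1: (1 − 9)²/9 = 64/9 = 7.1111
2: (35 − 26)²/26 = 81/26 = 3.1154
3: (1 − 10)²/10 = 81/10 = 8.1000
4: (52 − 45)²/45 = 49/45 = 1.0889
Sum = 19.478

19.478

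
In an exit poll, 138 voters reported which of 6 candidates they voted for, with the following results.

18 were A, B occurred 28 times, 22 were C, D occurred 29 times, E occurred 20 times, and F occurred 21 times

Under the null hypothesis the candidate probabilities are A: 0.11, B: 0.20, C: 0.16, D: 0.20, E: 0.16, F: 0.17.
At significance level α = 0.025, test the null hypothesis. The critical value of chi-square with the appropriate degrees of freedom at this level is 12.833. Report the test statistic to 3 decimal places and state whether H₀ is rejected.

1.055; do not reject

Expected counts E_i = n·p_i: 138×0.11 = 15.18, 138×0.20 = 27.6, 138×0.16 = 22.08, 138×0.20 = 27.6, 138×0.16 = 22.08, 138×0.17 = 23.46.
A: (18 − 15.18)²/15.18 = 7.9524/15.18 = 0.5239
B: (28 − 27.6)²/27.6 = 0.16/27.6 = 0.0058
C: (22 − 22.08)²/22.08 = 0.0064/22.08 = 0.0003
D: (29 − 27.6)²/27.6 = 1.96/27.6 = 0.0710
E: (20 − 22.08)²/22.08 = 4.3264/22.08 = 0.1959
F: (21 − 23.46)²/23.46 = 6.0516/23.46 = 0.2580
Sum = 1.055
df = 5. Since 1.055 < 12.833, we do not reject H₀.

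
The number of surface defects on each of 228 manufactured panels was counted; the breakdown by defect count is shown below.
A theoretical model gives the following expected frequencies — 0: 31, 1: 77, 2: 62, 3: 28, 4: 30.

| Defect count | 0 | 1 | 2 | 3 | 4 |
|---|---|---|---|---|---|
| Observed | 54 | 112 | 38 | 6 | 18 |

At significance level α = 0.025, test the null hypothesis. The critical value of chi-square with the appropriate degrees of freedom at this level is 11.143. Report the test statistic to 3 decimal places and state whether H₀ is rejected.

cat         O        E   (O−E)²/E
0          54       31    17.0645
1         112       77    15.9091
2          38       62     9.2903
3           6       28    17.2857
4          18       30     4.8000
Sum = 64.350
df = 4. Since 64.350 > 11.143, we reject H₀.

64.350; reject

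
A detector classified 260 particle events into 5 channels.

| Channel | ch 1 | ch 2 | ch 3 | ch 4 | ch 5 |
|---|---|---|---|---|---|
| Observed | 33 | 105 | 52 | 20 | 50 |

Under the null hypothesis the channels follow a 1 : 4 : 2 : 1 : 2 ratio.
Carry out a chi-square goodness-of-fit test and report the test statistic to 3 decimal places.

3.356

Ratio total = 10. Expected counts: 260×1/10 = 26, 260×4/10 = 104, 260×2/10 = 52, 260×1/10 = 26, 260×2/10 = 52.
ch 1: (33 − 26)²/26 = 49/26 = 1.8846
ch 2: (105 − 104)²/104 = 1/104 = 0.0096
ch 3: (52 − 52)²/52 = 0/52 = 0.0000
ch 4: (20 − 26)²/26 = 36/26 = 1.3846
ch 5: (50 − 52)²/52 = 4/52 = 0.0769
Sum = 3.356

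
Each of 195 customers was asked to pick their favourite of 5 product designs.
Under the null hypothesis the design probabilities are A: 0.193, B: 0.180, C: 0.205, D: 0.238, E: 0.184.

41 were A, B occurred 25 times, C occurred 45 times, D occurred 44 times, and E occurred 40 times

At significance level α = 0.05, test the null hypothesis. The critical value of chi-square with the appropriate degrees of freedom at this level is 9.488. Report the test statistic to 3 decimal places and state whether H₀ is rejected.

4.437; do not reject

Expected counts E_i = n·p_i: 195×0.193 = 37.635, 195×0.180 = 35.1, 195×0.205 = 39.975, 195×0.238 = 46.41, 195×0.184 = 35.88.
A: (41 − 37.635)²/37.635 = 11.323225/37.635 = 0.3009
B: (25 − 35.1)²/35.1 = 102.01/35.1 = 2.9063
C: (45 − 39.975)²/39.975 = 25.250625/39.975 = 0.6317
D: (44 − 46.41)²/46.41 = 5.8081/46.41 = 0.1251
E: (40 − 35.88)²/35.88 = 16.9744/35.88 = 0.4731
Sum = 4.437
df = 4. Since 4.437 < 9.488, we do not reject H₀.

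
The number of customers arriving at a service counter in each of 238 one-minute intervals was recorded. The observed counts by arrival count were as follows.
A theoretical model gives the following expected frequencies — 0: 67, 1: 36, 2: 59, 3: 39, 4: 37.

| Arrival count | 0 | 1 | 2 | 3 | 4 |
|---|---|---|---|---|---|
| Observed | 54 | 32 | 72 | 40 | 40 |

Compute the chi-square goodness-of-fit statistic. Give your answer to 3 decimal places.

6.100

0: (54 − 67)²/67 = 169/67 = 2.5224
1: (32 − 36)²/36 = 16/36 = 0.4444
2: (72 − 59)²/59 = 169/59 = 2.8644
3: (40 − 39)²/39 = 1/39 = 0.0256
4: (40 − 37)²/37 = 9/37 = 0.2432
Sum = 6.100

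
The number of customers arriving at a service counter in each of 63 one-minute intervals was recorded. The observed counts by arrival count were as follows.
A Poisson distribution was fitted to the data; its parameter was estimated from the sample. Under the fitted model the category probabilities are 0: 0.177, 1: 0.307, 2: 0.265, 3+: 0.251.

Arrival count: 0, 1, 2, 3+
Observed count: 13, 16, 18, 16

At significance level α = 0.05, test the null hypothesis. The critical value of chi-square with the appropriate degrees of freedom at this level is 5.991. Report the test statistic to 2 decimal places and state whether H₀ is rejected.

Expected counts E_i = n·p_i: 63×0.177 = 11.151, 63×0.307 = 19.341, 63×0.265 = 16.695, 63×0.251 = 15.813.
0: (13 − 11.151)²/11.151 = 3.418801/11.151 = 0.307
1: (16 − 19.341)²/19.341 = 11.162281/19.341 = 0.577
2: (18 − 16.695)²/16.695 = 1.703025/16.695 = 0.102
3+: (16 − 15.813)²/15.813 = 0.034969/15.813 = 0.002
Sum = 0.99
df = 2. Since 0.99 < 5.991, we do not reject H₀.

0.99; do not reject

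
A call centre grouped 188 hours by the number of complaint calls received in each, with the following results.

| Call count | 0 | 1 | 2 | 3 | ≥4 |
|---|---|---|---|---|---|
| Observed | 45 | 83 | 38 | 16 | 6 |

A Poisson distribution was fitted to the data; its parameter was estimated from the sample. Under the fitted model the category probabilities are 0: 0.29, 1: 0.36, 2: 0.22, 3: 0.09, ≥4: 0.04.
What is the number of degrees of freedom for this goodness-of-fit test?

There are k = 5 categories and 1 parameter estimated from the data, so df = 5 − 1 − 1 = 3.

3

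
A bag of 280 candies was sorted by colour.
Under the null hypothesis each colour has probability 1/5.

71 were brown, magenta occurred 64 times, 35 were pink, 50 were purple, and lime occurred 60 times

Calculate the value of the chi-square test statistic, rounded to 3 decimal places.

Expected count for each of the 5 categories: 280/5 = 56.
brown: (71 − 56)²/56 = 225/56 = 4.0179
magenta: (64 − 56)²/56 = 64/56 = 1.1429
pink: (35 − 56)²/56 = 441/56 = 7.8750
purple: (50 − 56)²/56 = 36/56 = 0.6429
lime: (60 − 56)²/56 = 16/56 = 0.2857
Sum = 13.964

13.964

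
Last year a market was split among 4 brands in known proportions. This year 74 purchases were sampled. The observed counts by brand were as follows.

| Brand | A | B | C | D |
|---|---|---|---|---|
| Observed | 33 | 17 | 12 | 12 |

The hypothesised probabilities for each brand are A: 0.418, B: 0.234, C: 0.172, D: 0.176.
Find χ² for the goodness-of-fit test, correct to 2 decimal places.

0.27

Expected counts E_i = n·p_i: 74×0.418 = 30.932, 74×0.234 = 17.316, 74×0.172 = 12.728, 74×0.176 = 13.024.
cat         O        E   (O−E)²/E
A          33   30.932      0.138
B          17   17.316      0.006
C          12   12.728      0.042
D          12   13.024      0.081
Sum = 0.27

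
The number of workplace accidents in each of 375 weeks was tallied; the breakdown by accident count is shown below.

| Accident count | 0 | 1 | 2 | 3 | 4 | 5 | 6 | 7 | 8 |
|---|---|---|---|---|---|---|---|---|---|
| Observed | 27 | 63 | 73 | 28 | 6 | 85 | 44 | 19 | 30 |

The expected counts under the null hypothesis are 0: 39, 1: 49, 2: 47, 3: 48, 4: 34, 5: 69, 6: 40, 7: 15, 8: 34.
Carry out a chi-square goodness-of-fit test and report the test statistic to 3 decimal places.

χ² = (27−39)²/39 + (63−49)²/49 + (73−47)²/47 + (28−48)²/48 + (6−34)²/34 + (85−69)²/69 + (44−40)²/40 + (19−15)²/15 + (30−34)²/34
   = 3.6923 + 4.0000 + 14.3830 + 8.3333 + 23.0588 + 3.7101 + 0.4000 + 1.0667 + 0.4706
Sum = 59.115

59.115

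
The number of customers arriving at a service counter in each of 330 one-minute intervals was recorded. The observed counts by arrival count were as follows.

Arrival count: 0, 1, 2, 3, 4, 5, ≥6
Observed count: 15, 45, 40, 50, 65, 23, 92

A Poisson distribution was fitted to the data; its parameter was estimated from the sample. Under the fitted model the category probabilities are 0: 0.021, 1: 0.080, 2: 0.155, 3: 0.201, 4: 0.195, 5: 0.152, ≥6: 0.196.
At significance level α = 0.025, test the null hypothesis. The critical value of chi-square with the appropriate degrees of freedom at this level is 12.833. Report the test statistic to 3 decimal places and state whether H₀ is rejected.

55.205; reject

Expected counts E_i = n·p_i: 330×0.021 = 6.93, 330×0.080 = 26.4, 330×0.155 = 51.15, 330×0.201 = 66.33, 330×0.195 = 64.35, 330×0.152 = 50.16, 330×0.196 = 64.68.
χ² = (15−6.93)²/6.93 + (45−26.4)²/26.4 + (40−51.15)²/51.15 + (50−66.33)²/66.33 + (65−64.35)²/64.35 + (23−50.16)²/50.16 + (92−64.68)²/64.68
   = 9.3975 + 13.1045 + 2.4305 + 4.0203 + 0.0066 + 14.7063 + 11.5396
Sum = 55.205
df = 5. Since 55.205 > 12.833, we reject H₀.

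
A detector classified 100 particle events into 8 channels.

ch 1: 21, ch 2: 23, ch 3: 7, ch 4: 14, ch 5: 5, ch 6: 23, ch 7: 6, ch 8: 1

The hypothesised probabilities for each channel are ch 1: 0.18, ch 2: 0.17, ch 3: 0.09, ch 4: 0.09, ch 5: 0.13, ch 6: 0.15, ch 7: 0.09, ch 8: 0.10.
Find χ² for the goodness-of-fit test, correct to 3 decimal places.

24.130

Expected counts E_i = n·p_i: 100×0.18 = 18, 100×0.17 = 17, 100×0.09 = 9, 100×0.09 = 9, 100×0.13 = 13, 100×0.15 = 15, 100×0.09 = 9, 100×0.10 = 10.
χ² = (21−18)²/18 + (23−17)²/17 + (7−9)²/9 + (14−9)²/9 + (5−13)²/13 + (23−15)²/15 + (6−9)²/9 + (1−10)²/10
   = 0.5000 + 2.1176 + 0.4444 + 2.7778 + 4.9231 + 4.2667 + 1.0000 + 8.1000
Sum = 24.130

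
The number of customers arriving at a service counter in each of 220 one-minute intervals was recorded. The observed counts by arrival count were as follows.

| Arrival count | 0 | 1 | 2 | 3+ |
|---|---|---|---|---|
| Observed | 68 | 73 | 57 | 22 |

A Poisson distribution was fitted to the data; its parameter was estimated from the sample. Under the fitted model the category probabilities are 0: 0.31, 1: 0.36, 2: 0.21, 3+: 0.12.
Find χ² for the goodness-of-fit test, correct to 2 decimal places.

3.74

Expected counts E_i = n·p_i: 220×0.31 = 68.2, 220×0.36 = 79.2, 220×0.21 = 46.2, 220×0.12 = 26.4.
cat         O        E   (O−E)²/E
0          68     68.2      0.001
1          73     79.2      0.485
2          57     46.2      2.525
3+         22     26.4      0.733
Sum = 3.74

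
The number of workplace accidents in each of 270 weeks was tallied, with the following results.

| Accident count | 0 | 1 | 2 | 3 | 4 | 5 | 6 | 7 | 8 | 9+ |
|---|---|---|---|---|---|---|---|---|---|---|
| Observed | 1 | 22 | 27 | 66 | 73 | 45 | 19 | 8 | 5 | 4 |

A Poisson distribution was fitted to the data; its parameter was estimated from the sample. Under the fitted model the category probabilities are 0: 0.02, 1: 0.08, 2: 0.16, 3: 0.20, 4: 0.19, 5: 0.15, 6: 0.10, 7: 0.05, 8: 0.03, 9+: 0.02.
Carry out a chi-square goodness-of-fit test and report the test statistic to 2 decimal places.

Expected counts E_i = n·p_i: 270×0.02 = 5.4, 270×0.08 = 21.6, 270×0.16 = 43.2, 270×0.20 = 54, 270×0.19 = 51.3, 270×0.15 = 40.5, 270×0.10 = 27, 270×0.05 = 13.5, 270×0.03 = 8.1, 270×0.02 = 5.4.
0: (1 − 5.4)²/5.4 = 19.36/5.4 = 3.585
1: (22 − 21.6)²/21.6 = 0.16/21.6 = 0.007
2: (27 − 43.2)²/43.2 = 262.44/43.2 = 6.075
3: (66 − 54)²/54 = 144/54 = 2.667
4: (73 − 51.3)²/51.3 = 470.89/51.3 = 9.179
5: (45 − 40.5)²/40.5 = 20.25/40.5 = 0.500
6: (19 − 27)²/27 = 64/27 = 2.370
7: (8 − 13.5)²/13.5 = 30.25/13.5 = 2.241
8: (5 − 8.1)²/8.1 = 9.61/8.1 = 1.186
9+: (4 − 5.4)²/5.4 = 1.96/5.4 = 0.363
Sum = 28.17

28.17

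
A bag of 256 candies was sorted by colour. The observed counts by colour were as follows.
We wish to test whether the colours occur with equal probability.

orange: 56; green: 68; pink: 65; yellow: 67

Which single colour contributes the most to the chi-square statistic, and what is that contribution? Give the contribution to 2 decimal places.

Under H₀ each category has probability 1/4, so each expected count is 256/4 = 64.
cat         O        E   (O−E)²/E
orange     56       64      1.000
green      68       64      0.250
pink       65       64      0.016
yellow     67       64      0.141
The largest term is for orange: 1.00.

orange, 1.00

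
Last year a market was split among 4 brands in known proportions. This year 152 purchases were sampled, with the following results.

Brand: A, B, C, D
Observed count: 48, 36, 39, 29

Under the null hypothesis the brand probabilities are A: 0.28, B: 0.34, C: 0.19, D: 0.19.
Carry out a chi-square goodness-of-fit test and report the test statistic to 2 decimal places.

Expected counts E_i = n·p_i: 152×0.28 = 42.56, 152×0.34 = 51.68, 152×0.19 = 28.88, 152×0.19 = 28.88.
χ² = (48−42.56)²/42.56 + (36−51.68)²/51.68 + (39−28.88)²/28.88 + (29−28.88)²/28.88
   = 0.695 + 4.757 + 3.546 + 0.000
Sum = 9.00

9.00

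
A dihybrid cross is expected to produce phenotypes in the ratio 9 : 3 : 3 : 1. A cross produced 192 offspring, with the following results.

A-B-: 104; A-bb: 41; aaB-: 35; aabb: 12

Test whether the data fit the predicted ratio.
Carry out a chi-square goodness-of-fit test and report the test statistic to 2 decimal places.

0.87

Ratio total = 16. Expected counts: 192×9/16 = 108, 192×3/16 = 36, 192×3/16 = 36, 192×1/16 = 12.
A-B-: (104 − 108)²/108 = 16/108 = 0.148
A-bb: (41 − 36)²/36 = 25/36 = 0.694
aaB-: (35 − 36)²/36 = 1/36 = 0.028
aabb: (12 − 12)²/12 = 0/12 = 0.000
Sum = 0.87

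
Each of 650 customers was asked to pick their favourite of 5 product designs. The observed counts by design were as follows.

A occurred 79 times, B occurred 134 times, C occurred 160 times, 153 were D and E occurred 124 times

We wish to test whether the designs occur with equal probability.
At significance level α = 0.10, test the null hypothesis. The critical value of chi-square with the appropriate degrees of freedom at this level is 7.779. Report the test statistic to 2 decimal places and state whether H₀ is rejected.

Under H₀ each category has probability 1/5, so each expected count is 650/5 = 130.
cat         O        E   (O−E)²/E
A          79      130     20.008
B         134      130      0.123
C         160      130      6.923
D         153      130      4.069
E         124      130      0.277
Sum = 31.40
df = 4. Since 31.40 > 7.779, we reject H₀.

31.40; reject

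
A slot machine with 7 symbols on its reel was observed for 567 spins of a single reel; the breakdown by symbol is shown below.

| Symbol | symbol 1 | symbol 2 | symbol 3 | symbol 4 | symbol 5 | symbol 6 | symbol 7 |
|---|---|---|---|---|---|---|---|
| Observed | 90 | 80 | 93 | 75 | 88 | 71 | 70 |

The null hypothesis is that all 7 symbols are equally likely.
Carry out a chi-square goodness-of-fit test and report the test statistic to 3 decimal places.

6.568

Under H₀ each category has probability 1/7, so each expected count is 567/7 = 81.
symbol 1: (90 − 81)²/81 = 81/81 = 1.0000
symbol 2: (80 − 81)²/81 = 1/81 = 0.0123
symbol 3: (93 − 81)²/81 = 144/81 = 1.7778
symbol 4: (75 − 81)²/81 = 36/81 = 0.4444
symbol 5: (88 − 81)²/81 = 49/81 = 0.6049
symbol 6: (71 − 81)²/81 = 100/81 = 1.2346
symbol 7: (70 − 81)²/81 = 121/81 = 1.4938
Sum = 6.568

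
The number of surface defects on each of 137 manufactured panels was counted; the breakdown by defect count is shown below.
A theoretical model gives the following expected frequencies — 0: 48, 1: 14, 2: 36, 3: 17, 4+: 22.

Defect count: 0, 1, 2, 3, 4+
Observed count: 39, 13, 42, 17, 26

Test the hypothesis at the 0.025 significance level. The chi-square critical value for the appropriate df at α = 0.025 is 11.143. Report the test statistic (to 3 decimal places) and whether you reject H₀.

3.486; do not reject

χ² = (39−48)²/48 + (13−14)²/14 + (42−36)²/36 + (17−17)²/17 + (26−22)²/22
   = 1.6875 + 0.0714 + 1.0000 + 0.0000 + 0.7273
Sum = 3.486
df = 4. Since 3.486 < 11.143, we do not reject H₀.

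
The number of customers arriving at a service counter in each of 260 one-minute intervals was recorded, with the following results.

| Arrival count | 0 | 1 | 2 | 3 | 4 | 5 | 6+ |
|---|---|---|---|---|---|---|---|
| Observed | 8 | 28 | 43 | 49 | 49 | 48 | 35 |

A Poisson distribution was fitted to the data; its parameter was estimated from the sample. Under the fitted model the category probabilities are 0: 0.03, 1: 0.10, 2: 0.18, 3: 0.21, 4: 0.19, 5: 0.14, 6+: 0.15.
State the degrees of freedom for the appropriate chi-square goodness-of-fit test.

5

There are k = 7 categories and 1 parameter estimated from the data, so df = 7 − 1 − 1 = 5.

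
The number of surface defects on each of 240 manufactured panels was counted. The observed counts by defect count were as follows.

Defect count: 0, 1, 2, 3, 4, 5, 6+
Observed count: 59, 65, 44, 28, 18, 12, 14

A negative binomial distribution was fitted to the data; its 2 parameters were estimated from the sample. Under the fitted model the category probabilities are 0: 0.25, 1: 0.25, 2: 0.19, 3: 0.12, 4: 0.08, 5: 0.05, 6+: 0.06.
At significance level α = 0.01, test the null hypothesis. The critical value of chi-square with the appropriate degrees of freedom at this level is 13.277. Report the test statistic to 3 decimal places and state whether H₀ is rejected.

0.598; do not reject

Expected counts E_i = n·p_i: 240×0.25 = 60, 240×0.25 = 60, 240×0.19 = 45.6, 240×0.12 = 28.8, 240×0.08 = 19.2, 240×0.05 = 12, 240×0.06 = 14.4.
χ² = (59−60)²/60 + (65−60)²/60 + (44−45.6)²/45.6 + (28−28.8)²/28.8 + (18−19.2)²/19.2 + (12−12)²/12 + (14−14.4)²/14.4
   = 0.0167 + 0.4167 + 0.0561 + 0.0222 + 0.0750 + 0.0000 + 0.0111
Sum = 0.598
df = 4. Since 0.598 < 13.277, we do not reject H₀.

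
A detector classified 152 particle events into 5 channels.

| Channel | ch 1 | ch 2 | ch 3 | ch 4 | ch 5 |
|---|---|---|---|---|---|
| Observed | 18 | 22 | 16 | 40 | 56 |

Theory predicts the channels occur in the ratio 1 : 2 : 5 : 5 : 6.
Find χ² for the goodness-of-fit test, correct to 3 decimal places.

30.483

Ratio total = 19. Expected counts: 152×1/19 = 8, 152×2/19 = 16, 152×5/19 = 40, 152×5/19 = 40, 152×6/19 = 48.
cat         O        E   (O−E)²/E
ch 1       18        8    12.5000
ch 2       22       16     2.2500
ch 3       16       40    14.4000
ch 4       40       40     0.0000
ch 5       56       48     1.3333
Sum = 30.483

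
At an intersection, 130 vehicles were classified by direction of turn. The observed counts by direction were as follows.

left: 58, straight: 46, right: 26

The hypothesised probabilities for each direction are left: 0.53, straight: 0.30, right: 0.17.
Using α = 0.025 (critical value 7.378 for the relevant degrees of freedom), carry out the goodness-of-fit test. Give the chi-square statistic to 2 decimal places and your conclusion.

Expected counts E_i = n·p_i: 130×0.53 = 68.9, 130×0.30 = 39, 130×0.17 = 22.1.
cat           O        E   (O−E)²/E
left         58     68.9      1.724
straight     46       39      1.256
right        26     22.1      0.688
Sum = 3.67
df = 2. Since 3.67 < 7.378, we do not reject H₀.

3.67; do not reject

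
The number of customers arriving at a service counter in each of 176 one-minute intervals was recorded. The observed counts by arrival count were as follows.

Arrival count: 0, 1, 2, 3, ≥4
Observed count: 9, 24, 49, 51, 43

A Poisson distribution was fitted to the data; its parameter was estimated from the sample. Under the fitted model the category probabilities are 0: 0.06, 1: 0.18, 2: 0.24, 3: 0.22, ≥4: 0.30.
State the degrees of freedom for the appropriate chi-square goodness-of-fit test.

There are k = 5 categories and 1 parameter estimated from the data, so df = 5 − 1 − 1 = 3.

3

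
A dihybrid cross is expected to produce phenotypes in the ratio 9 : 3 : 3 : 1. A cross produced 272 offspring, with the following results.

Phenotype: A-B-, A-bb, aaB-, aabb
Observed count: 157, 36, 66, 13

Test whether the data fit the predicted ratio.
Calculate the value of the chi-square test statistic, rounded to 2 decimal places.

9.87

Ratio total = 16. Expected counts: 272×9/16 = 153, 272×3/16 = 51, 272×3/16 = 51, 272×1/16 = 17.
cat         O        E   (O−E)²/E
A-B-      157      153      0.105
A-bb       36       51      4.412
aaB-       66       51      4.412
aabb       13       17      0.941
Sum = 9.87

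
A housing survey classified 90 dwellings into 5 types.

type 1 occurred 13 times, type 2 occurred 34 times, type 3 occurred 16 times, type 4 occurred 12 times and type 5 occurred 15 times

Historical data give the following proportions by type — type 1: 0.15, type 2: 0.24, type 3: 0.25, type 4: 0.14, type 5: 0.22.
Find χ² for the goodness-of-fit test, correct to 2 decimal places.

Expected counts E_i = n·p_i: 90×0.15 = 13.5, 90×0.24 = 21.6, 90×0.25 = 22.5, 90×0.14 = 12.6, 90×0.22 = 19.8.
χ² = (13−13.5)²/13.5 + (34−21.6)²/21.6 + (16−22.5)²/22.5 + (12−12.6)²/12.6 + (15−19.8)²/19.8
   = 0.019 + 7.119 + 1.878 + 0.029 + 1.164
Sum = 10.21

10.21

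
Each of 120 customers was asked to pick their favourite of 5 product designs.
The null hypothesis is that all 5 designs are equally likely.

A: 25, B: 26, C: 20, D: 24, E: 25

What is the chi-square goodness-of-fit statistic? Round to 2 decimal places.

0.92

Under H₀ each category has probability 1/5, so each expected count is 120/5 = 24.
cat         O        E   (O−E)²/E
A          25       24      0.042
B          26       24      0.167
C          20       24      0.667
D          24       24      0.000
E          25       24      0.042
Sum = 0.92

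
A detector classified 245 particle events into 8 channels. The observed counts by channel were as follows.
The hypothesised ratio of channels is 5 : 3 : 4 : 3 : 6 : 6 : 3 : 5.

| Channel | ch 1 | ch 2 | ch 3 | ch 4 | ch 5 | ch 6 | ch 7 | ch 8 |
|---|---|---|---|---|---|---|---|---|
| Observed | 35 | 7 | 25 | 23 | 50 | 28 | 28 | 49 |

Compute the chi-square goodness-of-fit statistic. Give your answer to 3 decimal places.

23.969

Ratio total = 35. Expected counts: 245×5/35 = 35, 245×3/35 = 21, 245×4/35 = 28, 245×3/35 = 21, 245×6/35 = 42, 245×6/35 = 42, 245×3/35 = 21, 245×5/35 = 35.
cat         O        E   (O−E)²/E
ch 1       35       35     0.0000
ch 2        7       21     9.3333
ch 3       25       28     0.3214
ch 4       23       21     0.1905
ch 5       50       42     1.5238
ch 6       28       42     4.6667
ch 7       28       21     2.3333
ch 8       49       35     5.6000
Sum = 23.969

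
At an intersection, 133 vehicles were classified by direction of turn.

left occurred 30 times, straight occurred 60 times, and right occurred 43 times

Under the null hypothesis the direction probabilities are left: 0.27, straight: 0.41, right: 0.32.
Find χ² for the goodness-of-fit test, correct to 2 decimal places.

1.53

Expected counts E_i = n·p_i: 133×0.27 = 35.91, 133×0.41 = 54.53, 133×0.32 = 42.56.
cat           O        E   (O−E)²/E
left         30    35.91      0.973
straight     60    54.53      0.549
right        43    42.56      0.005
Sum = 1.53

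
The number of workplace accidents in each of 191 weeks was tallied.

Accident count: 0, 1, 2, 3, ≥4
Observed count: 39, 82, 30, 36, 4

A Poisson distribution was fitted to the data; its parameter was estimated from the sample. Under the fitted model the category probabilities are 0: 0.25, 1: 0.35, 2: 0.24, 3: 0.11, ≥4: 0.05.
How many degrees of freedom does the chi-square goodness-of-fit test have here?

3

There are k = 5 categories and 1 parameter estimated from the data, so df = 5 − 1 − 1 = 3.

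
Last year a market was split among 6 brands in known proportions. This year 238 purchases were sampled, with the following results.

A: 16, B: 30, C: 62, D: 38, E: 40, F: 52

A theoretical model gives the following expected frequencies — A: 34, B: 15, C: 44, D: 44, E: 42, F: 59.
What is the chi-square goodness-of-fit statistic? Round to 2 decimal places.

cat         O        E   (O−E)²/E
A          16       34      9.529
B          30       15     15.000
C          62       44      7.364
D          38       44      0.818
E          40       42      0.095
F          52       59      0.831
Sum = 33.64

33.64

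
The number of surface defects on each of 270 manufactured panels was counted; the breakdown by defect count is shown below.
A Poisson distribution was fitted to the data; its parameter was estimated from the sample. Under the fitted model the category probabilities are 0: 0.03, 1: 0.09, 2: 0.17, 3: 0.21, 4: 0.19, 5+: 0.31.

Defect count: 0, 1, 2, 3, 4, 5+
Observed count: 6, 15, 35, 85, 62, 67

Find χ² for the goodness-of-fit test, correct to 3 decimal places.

Expected counts E_i = n·p_i: 270×0.03 = 8.1, 270×0.09 = 24.3, 270×0.17 = 45.9, 270×0.21 = 56.7, 270×0.19 = 51.3, 270×0.31 = 83.7.
0: (6 − 8.1)²/8.1 = 4.41/8.1 = 0.5444
1: (15 − 24.3)²/24.3 = 86.49/24.3 = 3.5593
2: (35 − 45.9)²/45.9 = 118.81/45.9 = 2.5885
3: (85 − 56.7)²/56.7 = 800.89/56.7 = 14.1250
4: (62 − 51.3)²/51.3 = 114.49/51.3 = 2.2318
5+: (67 − 83.7)²/83.7 = 278.89/83.7 = 3.3320
Sum = 26.381

26.381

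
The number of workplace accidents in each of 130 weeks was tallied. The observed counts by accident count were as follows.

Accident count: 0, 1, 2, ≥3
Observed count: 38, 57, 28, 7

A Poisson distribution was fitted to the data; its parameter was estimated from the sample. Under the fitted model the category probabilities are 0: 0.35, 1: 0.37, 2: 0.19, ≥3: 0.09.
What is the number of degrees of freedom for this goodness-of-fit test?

There are k = 4 categories and 1 parameter estimated from the data, so df = 4 − 1 − 1 = 2.

2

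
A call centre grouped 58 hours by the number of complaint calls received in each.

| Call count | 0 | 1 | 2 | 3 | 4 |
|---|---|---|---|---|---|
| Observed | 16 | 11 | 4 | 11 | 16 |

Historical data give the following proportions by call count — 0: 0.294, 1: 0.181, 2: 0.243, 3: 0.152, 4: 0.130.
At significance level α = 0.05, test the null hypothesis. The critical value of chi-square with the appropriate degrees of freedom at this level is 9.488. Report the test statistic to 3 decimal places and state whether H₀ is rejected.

Expected counts E_i = n·p_i: 58×0.294 = 17.052, 58×0.181 = 10.498, 58×0.243 = 14.094, 58×0.152 = 8.816, 58×0.130 = 7.54.
χ² = (16−17.052)²/17.052 + (11−10.498)²/10.498 + (4−14.094)²/14.094 + (11−8.816)²/8.816 + (16−7.54)²/7.54
   = 0.0649 + 0.0240 + 7.2292 + 0.5410 + 9.4923
Sum = 17.351
df = 4. Since 17.351 > 9.488, we reject H₀.

17.351; reject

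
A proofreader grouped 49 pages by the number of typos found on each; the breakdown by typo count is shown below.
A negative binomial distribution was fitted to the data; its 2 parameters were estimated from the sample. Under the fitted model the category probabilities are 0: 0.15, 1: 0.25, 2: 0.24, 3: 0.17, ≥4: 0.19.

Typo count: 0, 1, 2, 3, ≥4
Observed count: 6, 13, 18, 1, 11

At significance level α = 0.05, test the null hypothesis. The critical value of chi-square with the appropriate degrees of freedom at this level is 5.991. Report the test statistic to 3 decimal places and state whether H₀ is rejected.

Expected counts E_i = n·p_i: 49×0.15 = 7.35, 49×0.25 = 12.25, 49×0.24 = 11.76, 49×0.17 = 8.33, 49×0.19 = 9.31.
cat         O        E   (O−E)²/E
0           6     7.35     0.2480
1          13    12.25     0.0459
2          18    11.76     3.3110
3           1     8.33     6.4500
≥4         11     9.31     0.3068
Sum = 10.362
df = 2. Since 10.362 > 5.991, we reject H₀.

10.362; reject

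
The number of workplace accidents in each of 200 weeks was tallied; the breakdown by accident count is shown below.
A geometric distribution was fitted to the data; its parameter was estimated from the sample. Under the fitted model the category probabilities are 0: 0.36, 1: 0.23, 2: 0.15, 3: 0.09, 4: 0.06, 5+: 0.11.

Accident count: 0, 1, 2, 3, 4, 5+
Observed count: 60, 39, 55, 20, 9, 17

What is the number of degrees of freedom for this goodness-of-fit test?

There are k = 6 categories and 1 parameter estimated from the data, so df = 6 − 1 − 1 = 4.

4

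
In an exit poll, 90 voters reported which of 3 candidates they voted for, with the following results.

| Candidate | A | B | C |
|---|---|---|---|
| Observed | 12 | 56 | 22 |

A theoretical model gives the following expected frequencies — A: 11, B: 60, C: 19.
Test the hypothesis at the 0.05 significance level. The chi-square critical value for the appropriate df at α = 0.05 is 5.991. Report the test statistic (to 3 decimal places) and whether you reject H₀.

cat         O        E   (O−E)²/E
A          12       11     0.0909
B          56       60     0.2667
C          22       19     0.4737
Sum = 0.831
df = 2. Since 0.831 < 5.991, we do not reject H₀.

0.831; do not reject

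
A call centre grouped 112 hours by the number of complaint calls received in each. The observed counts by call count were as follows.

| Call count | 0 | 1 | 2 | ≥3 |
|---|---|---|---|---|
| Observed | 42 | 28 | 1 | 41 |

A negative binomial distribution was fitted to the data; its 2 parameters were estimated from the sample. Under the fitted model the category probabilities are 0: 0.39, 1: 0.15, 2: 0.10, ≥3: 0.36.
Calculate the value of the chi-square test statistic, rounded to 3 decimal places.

16.832

Expected counts E_i = n·p_i: 112×0.39 = 43.68, 112×0.15 = 16.8, 112×0.10 = 11.2, 112×0.36 = 40.32.
0: (42 − 43.68)²/43.68 = 2.8224/43.68 = 0.0646
1: (28 − 16.8)²/16.8 = 125.44/16.8 = 7.4667
2: (1 − 11.2)²/11.2 = 104.04/11.2 = 9.2893
≥3: (41 − 40.32)²/40.32 = 0.4624/40.32 = 0.0115
Sum = 16.832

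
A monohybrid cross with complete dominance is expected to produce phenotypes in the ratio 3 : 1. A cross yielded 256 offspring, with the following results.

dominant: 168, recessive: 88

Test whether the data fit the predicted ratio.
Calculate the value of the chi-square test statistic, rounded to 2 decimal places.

Ratio total = 4. Expected counts: 256×3/4 = 192, 256×1/4 = 64.
cat            O        E   (O−E)²/E
dominant     168      192      3.000
recessive     88       64      9.000
Sum = 12.00

12.00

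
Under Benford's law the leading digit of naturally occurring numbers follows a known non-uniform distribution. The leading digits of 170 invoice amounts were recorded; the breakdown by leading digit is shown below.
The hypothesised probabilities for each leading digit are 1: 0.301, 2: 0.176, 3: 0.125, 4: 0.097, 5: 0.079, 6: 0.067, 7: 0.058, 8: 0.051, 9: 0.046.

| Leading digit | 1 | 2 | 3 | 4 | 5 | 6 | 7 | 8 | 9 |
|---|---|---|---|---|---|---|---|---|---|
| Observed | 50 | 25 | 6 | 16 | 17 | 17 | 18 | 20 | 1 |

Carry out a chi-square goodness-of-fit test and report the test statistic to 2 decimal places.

Expected counts E_i = n·p_i: 170×0.301 = 51.17, 170×0.176 = 29.92, 170×0.125 = 21.25, 170×0.097 = 16.49, 170×0.079 = 13.43, 170×0.067 = 11.39, 170×0.058 = 9.86, 170×0.051 = 8.67, 170×0.046 = 7.82.
χ² = (50−51.17)²/51.17 + (25−29.92)²/29.92 + (6−21.25)²/21.25 + (16−16.49)²/16.49 + (17−13.43)²/13.43 + (17−11.39)²/11.39 + (18−9.86)²/9.86 + (20−8.67)²/8.67 + (1−7.82)²/7.82
   = 0.027 + 0.809 + 10.944 + 0.015 + 0.949 + 2.763 + 6.720 + 14.806 + 5.948
Sum = 42.98

42.98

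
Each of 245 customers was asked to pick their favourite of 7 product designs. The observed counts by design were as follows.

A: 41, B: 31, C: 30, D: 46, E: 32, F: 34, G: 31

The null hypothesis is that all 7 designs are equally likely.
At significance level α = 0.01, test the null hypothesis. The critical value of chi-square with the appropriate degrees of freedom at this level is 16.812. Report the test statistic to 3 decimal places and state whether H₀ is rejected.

Under H₀ each category has probability 1/7, so each expected count is 245/7 = 35.
χ² = (41−35)²/35 + (31−35)²/35 + (30−35)²/35 + (46−35)²/35 + (32−35)²/35 + (34−35)²/35 + (31−35)²/35
   = 1.0286 + 0.4571 + 0.7143 + 3.4571 + 0.2571 + 0.0286 + 0.4571
Sum = 6.400
df = 6. Since 6.400 < 16.812, we do not reject H₀.

6.400; do not reject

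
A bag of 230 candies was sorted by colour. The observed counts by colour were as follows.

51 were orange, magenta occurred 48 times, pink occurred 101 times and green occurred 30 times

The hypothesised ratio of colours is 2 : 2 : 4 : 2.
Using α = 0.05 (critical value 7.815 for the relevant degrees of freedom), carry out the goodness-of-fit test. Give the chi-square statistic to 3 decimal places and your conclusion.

Ratio total = 10. Expected counts: 230×2/10 = 46, 230×2/10 = 46, 230×4/10 = 92, 230×2/10 = 46.
χ² = (51−46)²/46 + (48−46)²/46 + (101−92)²/92 + (30−46)²/46
   = 0.5435 + 0.0870 + 0.8804 + 5.5652
Sum = 7.076
df = 3. Since 7.076 < 7.815, we do not reject H₀.

7.076; do not reject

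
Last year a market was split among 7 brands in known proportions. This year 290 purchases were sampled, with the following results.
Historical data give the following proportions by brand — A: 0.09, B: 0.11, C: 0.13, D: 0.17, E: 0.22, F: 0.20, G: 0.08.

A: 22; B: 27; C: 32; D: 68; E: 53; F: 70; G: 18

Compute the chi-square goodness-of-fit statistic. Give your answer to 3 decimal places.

Expected counts E_i = n·p_i: 290×0.09 = 26.1, 290×0.11 = 31.9, 290×0.13 = 37.7, 290×0.17 = 49.3, 290×0.22 = 63.8, 290×0.20 = 58, 290×0.08 = 23.2.
cat         O        E   (O−E)²/E
A          22     26.1     0.6441
B          27     31.9     0.7527
C          32     37.7     0.8618
D          68     49.3     7.0931
E          53     63.8     1.8282
F          70       58     2.4828
G          18     23.2     1.1655
Sum = 14.828

14.828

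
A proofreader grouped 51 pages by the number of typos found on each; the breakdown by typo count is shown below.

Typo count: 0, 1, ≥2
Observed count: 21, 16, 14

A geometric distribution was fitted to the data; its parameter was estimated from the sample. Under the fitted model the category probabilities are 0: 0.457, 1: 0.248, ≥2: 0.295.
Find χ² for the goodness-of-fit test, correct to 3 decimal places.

1.189

Expected counts E_i = n·p_i: 51×0.457 = 23.307, 51×0.248 = 12.648, 51×0.295 = 15.045.
0: (21 − 23.307)²/23.307 = 5.322249/23.307 = 0.2284
1: (16 − 12.648)²/12.648 = 11.235904/12.648 = 0.8884
≥2: (14 − 15.045)²/15.045 = 1.092025/15.045 = 0.0726
Sum = 1.189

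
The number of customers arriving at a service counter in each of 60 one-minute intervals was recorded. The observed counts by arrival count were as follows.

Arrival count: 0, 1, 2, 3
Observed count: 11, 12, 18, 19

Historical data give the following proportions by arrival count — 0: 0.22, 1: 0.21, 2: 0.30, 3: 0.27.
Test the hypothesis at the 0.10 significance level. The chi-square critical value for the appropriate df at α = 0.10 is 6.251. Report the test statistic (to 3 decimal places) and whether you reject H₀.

0.879; do not reject

Expected counts E_i = n·p_i: 60×0.22 = 13.2, 60×0.21 = 12.6, 60×0.30 = 18, 60×0.27 = 16.2.
0: (11 − 13.2)²/13.2 = 4.84/13.2 = 0.3667
1: (12 − 12.6)²/12.6 = 0.36/12.6 = 0.0286
2: (18 − 18)²/18 = 0/18 = 0.0000
3: (19 − 16.2)²/16.2 = 7.84/16.2 = 0.4840
Sum = 0.879
df = 3. Since 0.879 < 6.251, we do not reject H₀.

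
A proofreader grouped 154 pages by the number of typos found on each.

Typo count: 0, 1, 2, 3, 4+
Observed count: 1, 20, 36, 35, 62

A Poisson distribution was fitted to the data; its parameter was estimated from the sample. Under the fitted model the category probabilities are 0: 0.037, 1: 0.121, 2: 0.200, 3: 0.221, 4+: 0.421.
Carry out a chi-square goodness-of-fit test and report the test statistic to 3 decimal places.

Expected counts E_i = n·p_i: 154×0.037 = 5.698, 154×0.121 = 18.634, 154×0.200 = 30.8, 154×0.221 = 34.034, 154×0.421 = 64.834.
cat         O        E   (O−E)²/E
0           1    5.698     3.8735
1          20   18.634     0.1001
2          36     30.8     0.8779
3          35   34.034     0.0274
4+         62   64.834     0.1239
Sum = 5.003

5.003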